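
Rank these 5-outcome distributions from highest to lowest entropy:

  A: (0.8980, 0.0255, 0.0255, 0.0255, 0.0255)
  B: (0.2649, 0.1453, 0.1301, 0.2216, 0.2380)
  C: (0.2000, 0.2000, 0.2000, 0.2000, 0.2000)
C > B > A

Key insight: Entropy is maximized by uniform distributions and minimized by concentrated distributions.

- Uniform distributions have maximum entropy log₂(5) = 2.3219 bits
- The more "peaked" or concentrated a distribution, the lower its entropy

Entropies:
  H(A) = 0.6793 bits
  H(B) = 2.2696 bits
  H(C) = 2.3219 bits

Ranking: C > B > A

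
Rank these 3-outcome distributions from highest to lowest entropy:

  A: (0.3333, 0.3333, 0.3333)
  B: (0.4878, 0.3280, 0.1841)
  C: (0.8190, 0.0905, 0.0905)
A > B > C

Key insight: Entropy is maximized by uniform distributions and minimized by concentrated distributions.

- Uniform distributions have maximum entropy log₂(3) = 1.5850 bits
- The more "peaked" or concentrated a distribution, the lower its entropy

Entropies:
  H(A) = 1.5850 bits
  H(B) = 1.4822 bits
  H(C) = 0.8633 bits

Ranking: A > B > C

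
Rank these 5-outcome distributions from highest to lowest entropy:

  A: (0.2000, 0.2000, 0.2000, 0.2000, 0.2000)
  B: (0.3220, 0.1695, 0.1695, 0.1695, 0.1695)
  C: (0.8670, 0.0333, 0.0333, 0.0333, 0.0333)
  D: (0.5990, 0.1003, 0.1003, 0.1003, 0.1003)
A > B > D > C

Key insight: Entropy is maximized by uniform distributions and minimized by concentrated distributions.

Entropies:
  H(A) = 2.3219 bits
  H(B) = 2.2625 bits
  H(C) = 0.8316 bits
  H(D) = 1.7735 bits

Ranking: A > B > D > C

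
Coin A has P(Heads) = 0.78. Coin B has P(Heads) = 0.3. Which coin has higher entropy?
B

For binary distributions, entropy is maximized at p=0.5 and decreases as p moves toward 0 or 1.

H(A) = H(0.78) = 0.7602 bits
H(B) = H(0.3) = 0.8813 bits

Distribution B (p=0.3) is closer to uniform (p=0.5), so it has higher entropy.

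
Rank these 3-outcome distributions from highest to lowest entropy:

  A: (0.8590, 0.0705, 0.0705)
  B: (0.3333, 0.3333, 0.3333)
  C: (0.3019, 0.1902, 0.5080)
B > C > A

Key insight: Entropy is maximized by uniform distributions and minimized by concentrated distributions.

- Uniform distributions have maximum entropy log₂(3) = 1.5850 bits
- The more "peaked" or concentrated a distribution, the lower its entropy

Entropies:
  H(A) = 0.7279 bits
  H(B) = 1.5850 bits
  H(C) = 1.4734 bits

Ranking: B > C > A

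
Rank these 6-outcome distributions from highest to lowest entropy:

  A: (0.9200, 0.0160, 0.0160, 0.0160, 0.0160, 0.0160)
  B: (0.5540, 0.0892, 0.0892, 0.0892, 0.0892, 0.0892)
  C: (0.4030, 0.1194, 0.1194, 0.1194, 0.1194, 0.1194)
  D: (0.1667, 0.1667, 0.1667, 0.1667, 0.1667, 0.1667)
D > C > B > A

Key insight: Entropy is maximized by uniform distributions and minimized by concentrated distributions.

Entropies:
  H(A) = 0.5879 bits
  H(B) = 2.0271 bits
  H(C) = 2.3589 bits
  H(D) = 2.5850 bits

Ranking: D > C > B > A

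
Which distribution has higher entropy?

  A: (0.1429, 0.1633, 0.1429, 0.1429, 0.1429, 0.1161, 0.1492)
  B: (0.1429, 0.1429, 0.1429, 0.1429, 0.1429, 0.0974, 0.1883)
A

Both distributions are close to uniform, making this a harder comparison.

H(A) = 2.8013 bits
H(B) = 2.7861 bits

The distribution closer to uniform has higher entropy.
Answer: A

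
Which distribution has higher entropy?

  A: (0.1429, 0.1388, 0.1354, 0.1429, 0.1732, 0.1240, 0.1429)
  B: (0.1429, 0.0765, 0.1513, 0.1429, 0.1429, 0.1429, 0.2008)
A

Both distributions are close to uniform, making this a harder comparison.

H(A) = 2.8007 bits
H(B) = 2.7652 bits

The distribution closer to uniform has higher entropy.
Answer: A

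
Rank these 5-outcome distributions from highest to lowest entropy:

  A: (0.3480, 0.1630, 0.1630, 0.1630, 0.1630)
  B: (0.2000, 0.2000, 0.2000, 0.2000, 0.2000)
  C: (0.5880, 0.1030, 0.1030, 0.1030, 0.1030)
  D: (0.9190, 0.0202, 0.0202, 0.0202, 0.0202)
B > A > C > D

Key insight: Entropy is maximized by uniform distributions and minimized by concentrated distributions.

Entropies:
  H(A) = 2.2363 bits
  H(B) = 2.3219 bits
  H(C) = 1.8015 bits
  H(D) = 0.5677 bits

Ranking: B > A > C > D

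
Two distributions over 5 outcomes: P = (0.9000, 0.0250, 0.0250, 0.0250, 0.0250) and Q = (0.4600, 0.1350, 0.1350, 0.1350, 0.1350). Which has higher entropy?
Q

P is highly concentrated on one outcome (90%), making it nearly deterministic. Q spreads its mass more evenly (max 46%). The more spread-out distribution has higher entropy: H(P) ≈ 0.669 bits, H(Q) ≈ 2.075 bits.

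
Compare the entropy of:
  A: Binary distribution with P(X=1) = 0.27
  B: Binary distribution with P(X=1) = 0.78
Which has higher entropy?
A

For binary distributions, entropy is maximized at p=0.5 and decreases as p moves toward 0 or 1.

H(A) = H(0.27) = 0.8415 bits
H(B) = H(0.78) = 0.7602 bits

Distribution A (p=0.27) is closer to uniform (p=0.5), so it has higher entropy.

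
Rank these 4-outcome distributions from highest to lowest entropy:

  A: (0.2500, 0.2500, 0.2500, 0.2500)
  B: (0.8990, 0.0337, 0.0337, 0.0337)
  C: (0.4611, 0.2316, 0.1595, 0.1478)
A > C > B

Key insight: Entropy is maximized by uniform distributions and minimized by concentrated distributions.

- Uniform distributions have maximum entropy log₂(4) = 2.0000 bits
- The more "peaked" or concentrated a distribution, the lower its entropy

Entropies:
  H(A) = 2.0000 bits
  H(B) = 0.6322 bits
  H(C) = 1.8338 bits

Ranking: A > C > B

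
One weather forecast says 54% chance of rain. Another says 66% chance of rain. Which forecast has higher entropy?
54% forecast

Treat each forecast as a Bernoulli distribution. Binary entropy is maximized at p=0.5 and falls off symmetrically toward 0 or 1. The 54% forecast is closer to 50%, so it is more uncertain. H(54%) ≈ 0.995 bits, H(66%) ≈ 0.925 bits.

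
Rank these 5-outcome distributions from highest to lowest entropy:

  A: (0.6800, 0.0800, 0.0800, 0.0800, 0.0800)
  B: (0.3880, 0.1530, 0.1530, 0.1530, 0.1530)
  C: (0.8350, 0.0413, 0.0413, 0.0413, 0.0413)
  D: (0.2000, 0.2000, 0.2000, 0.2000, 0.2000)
D > B > A > C

Key insight: Entropy is maximized by uniform distributions and minimized by concentrated distributions.

Entropies:
  H(A) = 1.5444 bits
  H(B) = 2.1875 bits
  H(C) = 0.9761 bits
  H(D) = 2.3219 bits

Ranking: D > B > A > C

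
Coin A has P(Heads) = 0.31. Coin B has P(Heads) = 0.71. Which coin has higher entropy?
A

For binary distributions, entropy is maximized at p=0.5 and decreases as p moves toward 0 or 1.

H(A) = H(0.31) = 0.8932 bits
H(B) = H(0.71) = 0.8687 bits

Distribution A (p=0.31) is closer to uniform (p=0.5), so it has higher entropy.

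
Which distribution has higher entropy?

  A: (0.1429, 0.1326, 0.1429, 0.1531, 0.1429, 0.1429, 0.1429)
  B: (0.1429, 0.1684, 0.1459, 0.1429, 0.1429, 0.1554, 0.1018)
A

Both distributions are close to uniform, making this a harder comparison.

H(A) = 2.8063 bits
H(B) = 2.7939 bits

The distribution closer to uniform has higher entropy.
Answer: A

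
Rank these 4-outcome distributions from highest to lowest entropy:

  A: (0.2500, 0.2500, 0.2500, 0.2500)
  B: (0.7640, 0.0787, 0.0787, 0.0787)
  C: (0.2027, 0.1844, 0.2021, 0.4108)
A > C > B

Key insight: Entropy is maximized by uniform distributions and minimized by concentrated distributions.

- Uniform distributions have maximum entropy log₂(4) = 2.0000 bits
- The more "peaked" or concentrated a distribution, the lower its entropy

Entropies:
  H(A) = 2.0000 bits
  H(B) = 1.1624 bits
  H(C) = 1.9100 bits

Ranking: A > C > B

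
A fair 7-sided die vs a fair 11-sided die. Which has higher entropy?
11-sided die

Both are uniform distributions; for uniform over n outcomes, H = log₂(n). H(7-sided) = log₂(7) = 2.807 bits and H(11-sided) = log₂(11) = 3.459 bits. More outcomes in a uniform distribution means higher entropy.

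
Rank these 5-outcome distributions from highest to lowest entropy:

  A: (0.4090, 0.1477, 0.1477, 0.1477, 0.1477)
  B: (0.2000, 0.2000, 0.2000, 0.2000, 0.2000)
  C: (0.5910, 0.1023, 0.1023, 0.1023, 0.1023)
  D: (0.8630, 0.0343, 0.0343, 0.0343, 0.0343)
B > A > C > D

Key insight: Entropy is maximized by uniform distributions and minimized by concentrated distributions.

Entropies:
  H(A) = 2.1580 bits
  H(B) = 2.3219 bits
  H(C) = 1.7940 bits
  H(D) = 0.8503 bits

Ranking: B > A > C > D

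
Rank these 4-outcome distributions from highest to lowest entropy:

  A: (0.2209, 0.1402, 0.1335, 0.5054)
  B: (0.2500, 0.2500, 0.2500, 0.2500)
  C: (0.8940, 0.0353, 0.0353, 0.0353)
B > A > C

Key insight: Entropy is maximized by uniform distributions and minimized by concentrated distributions.

- Uniform distributions have maximum entropy log₂(4) = 2.0000 bits
- The more "peaked" or concentrated a distribution, the lower its entropy

Entropies:
  H(A) = 1.7640 bits
  H(B) = 2.0000 bits
  H(C) = 0.6557 bits

Ranking: B > A > C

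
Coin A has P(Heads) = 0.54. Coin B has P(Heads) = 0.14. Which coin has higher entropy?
A

For binary distributions, entropy is maximized at p=0.5 and decreases as p moves toward 0 or 1.

H(A) = H(0.54) = 0.9954 bits
H(B) = H(0.14) = 0.5842 bits

Distribution A (p=0.54) is closer to uniform (p=0.5), so it has higher entropy.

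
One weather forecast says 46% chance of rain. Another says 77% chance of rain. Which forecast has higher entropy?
46% forecast

Treat each forecast as a Bernoulli distribution. Binary entropy is maximized at p=0.5 and falls off symmetrically toward 0 or 1. The 46% forecast is closer to 50%, so it is more uncertain. H(46%) ≈ 0.995 bits, H(77%) ≈ 0.778 bits.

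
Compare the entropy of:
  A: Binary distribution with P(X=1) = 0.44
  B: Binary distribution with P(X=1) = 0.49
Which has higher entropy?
B

For binary distributions, entropy is maximized at p=0.5 and decreases as p moves toward 0 or 1.

H(A) = H(0.44) = 0.9896 bits
H(B) = H(0.49) = 0.9997 bits

Distribution B (p=0.49) is closer to uniform (p=0.5), so it has higher entropy.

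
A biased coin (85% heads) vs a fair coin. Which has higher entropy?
Fair coin

The fair coin is uniform (p=0.5), maximizing binary entropy at 1 bit. The biased coin has H(0.85) ≈ 0.610 bits — its outcome is more predictable, so its entropy is lower.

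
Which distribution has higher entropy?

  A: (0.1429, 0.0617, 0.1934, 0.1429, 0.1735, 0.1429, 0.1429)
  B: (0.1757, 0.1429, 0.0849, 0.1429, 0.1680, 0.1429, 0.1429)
B

Both distributions are close to uniform, making this a harder comparison.

H(A) = 2.7489 bits
H(B) = 2.7794 bits

The distribution closer to uniform has higher entropy.
Answer: B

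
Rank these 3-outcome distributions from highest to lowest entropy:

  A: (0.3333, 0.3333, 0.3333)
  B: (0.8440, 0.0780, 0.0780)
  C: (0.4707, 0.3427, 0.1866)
A > C > B

Key insight: Entropy is maximized by uniform distributions and minimized by concentrated distributions.

- Uniform distributions have maximum entropy log₂(3) = 1.5850 bits
- The more "peaked" or concentrated a distribution, the lower its entropy

Entropies:
  H(A) = 1.5850 bits
  H(B) = 0.7807 bits
  H(C) = 1.4931 bits

Ranking: A > C > B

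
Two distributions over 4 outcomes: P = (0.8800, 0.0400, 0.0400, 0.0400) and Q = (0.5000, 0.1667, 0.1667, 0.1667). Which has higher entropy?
Q

P is highly concentrated on one outcome (88%), making it nearly deterministic. Q spreads its mass more evenly (max 50%). The more spread-out distribution has higher entropy: H(P) ≈ 0.720 bits, H(Q) ≈ 1.792 bits.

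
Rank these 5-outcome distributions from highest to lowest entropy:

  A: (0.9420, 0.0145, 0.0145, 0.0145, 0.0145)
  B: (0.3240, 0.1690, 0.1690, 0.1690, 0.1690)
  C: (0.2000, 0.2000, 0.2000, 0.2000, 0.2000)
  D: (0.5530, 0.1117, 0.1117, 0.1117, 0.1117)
C > B > D > A

Key insight: Entropy is maximized by uniform distributions and minimized by concentrated distributions.

Entropies:
  H(A) = 0.4355 bits
  H(B) = 2.2607 bits
  H(C) = 2.3219 bits
  H(D) = 1.8859 bits

Ranking: C > B > D > A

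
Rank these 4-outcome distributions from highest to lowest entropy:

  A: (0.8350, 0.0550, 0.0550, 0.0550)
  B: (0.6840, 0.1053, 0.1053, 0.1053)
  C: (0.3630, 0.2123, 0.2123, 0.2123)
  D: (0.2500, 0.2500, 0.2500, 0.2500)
D > C > B > A

Key insight: Entropy is maximized by uniform distributions and minimized by concentrated distributions.

Entropies:
  H(A) = 0.9077 bits
  H(B) = 1.4008 bits
  H(C) = 1.9548 bits
  H(D) = 2.0000 bits

Ranking: D > C > B > A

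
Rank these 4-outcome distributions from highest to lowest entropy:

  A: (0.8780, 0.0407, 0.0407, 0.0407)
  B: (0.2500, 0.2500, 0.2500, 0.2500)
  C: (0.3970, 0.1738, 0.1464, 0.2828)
B > C > A

Key insight: Entropy is maximized by uniform distributions and minimized by concentrated distributions.

- Uniform distributions have maximum entropy log₂(4) = 2.0000 bits
- The more "peaked" or concentrated a distribution, the lower its entropy

Entropies:
  H(A) = 0.7284 bits
  H(B) = 2.0000 bits
  H(C) = 1.8891 bits

Ranking: B > C > A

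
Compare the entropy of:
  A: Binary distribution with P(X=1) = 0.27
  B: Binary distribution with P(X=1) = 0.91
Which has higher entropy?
A

For binary distributions, entropy is maximized at p=0.5 and decreases as p moves toward 0 or 1.

H(A) = H(0.27) = 0.8415 bits
H(B) = H(0.91) = 0.4365 bits

Distribution A (p=0.27) is closer to uniform (p=0.5), so it has higher entropy.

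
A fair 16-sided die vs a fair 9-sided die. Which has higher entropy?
16-sided die

Both are uniform distributions; for uniform over n outcomes, H = log₂(n). H(16-sided) = log₂(16) = 4.000 bits and H(9-sided) = log₂(9) = 3.170 bits. More outcomes in a uniform distribution means higher entropy.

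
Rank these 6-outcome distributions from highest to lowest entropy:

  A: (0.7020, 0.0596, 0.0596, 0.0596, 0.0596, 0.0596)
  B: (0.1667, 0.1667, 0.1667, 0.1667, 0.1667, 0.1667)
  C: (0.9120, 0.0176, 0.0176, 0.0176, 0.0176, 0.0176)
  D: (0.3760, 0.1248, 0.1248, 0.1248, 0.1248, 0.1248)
B > D > A > C

Key insight: Entropy is maximized by uniform distributions and minimized by concentrated distributions.

Entropies:
  H(A) = 1.5708 bits
  H(B) = 2.5850 bits
  H(C) = 0.6341 bits
  H(D) = 2.4041 bits

Ranking: B > D > A > C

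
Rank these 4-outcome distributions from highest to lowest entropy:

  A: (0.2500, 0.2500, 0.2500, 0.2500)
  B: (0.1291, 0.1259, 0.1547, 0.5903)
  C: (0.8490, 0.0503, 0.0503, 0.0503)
A > B > C

Key insight: Entropy is maximized by uniform distributions and minimized by concentrated distributions.

- Uniform distributions have maximum entropy log₂(4) = 2.0000 bits
- The more "peaked" or concentrated a distribution, the lower its entropy

Entropies:
  H(A) = 2.0000 bits
  H(B) = 1.6231 bits
  H(C) = 0.8517 bits

Ranking: A > B > C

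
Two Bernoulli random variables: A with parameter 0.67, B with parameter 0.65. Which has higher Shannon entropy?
B

For binary distributions, entropy is maximized at p=0.5 and decreases as p moves toward 0 or 1.

H(A) = H(0.67) = 0.9149 bits
H(B) = H(0.65) = 0.9341 bits

Distribution B (p=0.65) is closer to uniform (p=0.5), so it has higher entropy.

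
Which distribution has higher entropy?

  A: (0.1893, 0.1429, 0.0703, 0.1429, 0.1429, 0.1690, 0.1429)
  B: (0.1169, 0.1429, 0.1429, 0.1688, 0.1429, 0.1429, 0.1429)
B

Both distributions are close to uniform, making this a harder comparison.

H(A) = 2.7615 bits
H(B) = 2.8005 bits

The distribution closer to uniform has higher entropy.
Answer: B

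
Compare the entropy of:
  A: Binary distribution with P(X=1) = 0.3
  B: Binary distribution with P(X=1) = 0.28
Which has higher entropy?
A

For binary distributions, entropy is maximized at p=0.5 and decreases as p moves toward 0 or 1.

H(A) = H(0.3) = 0.8813 bits
H(B) = H(0.28) = 0.8555 bits

Distribution A (p=0.3) is closer to uniform (p=0.5), so it has higher entropy.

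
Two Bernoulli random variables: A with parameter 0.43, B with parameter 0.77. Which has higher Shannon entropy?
A

For binary distributions, entropy is maximized at p=0.5 and decreases as p moves toward 0 or 1.

H(A) = H(0.43) = 0.9858 bits
H(B) = H(0.77) = 0.7780 bits

Distribution A (p=0.43) is closer to uniform (p=0.5), so it has higher entropy.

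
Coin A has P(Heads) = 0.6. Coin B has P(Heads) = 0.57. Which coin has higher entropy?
B

For binary distributions, entropy is maximized at p=0.5 and decreases as p moves toward 0 or 1.

H(A) = H(0.6) = 0.9710 bits
H(B) = H(0.57) = 0.9858 bits

Distribution B (p=0.57) is closer to uniform (p=0.5), so it has higher entropy.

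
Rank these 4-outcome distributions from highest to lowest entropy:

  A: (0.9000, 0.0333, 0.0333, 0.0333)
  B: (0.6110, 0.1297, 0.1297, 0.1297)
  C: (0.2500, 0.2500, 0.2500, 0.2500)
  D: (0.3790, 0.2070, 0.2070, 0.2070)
C > D > B > A

Key insight: Entropy is maximized by uniform distributions and minimized by concentrated distributions.

Entropies:
  H(A) = 0.6275 bits
  H(B) = 1.5807 bits
  H(C) = 2.0000 bits
  H(D) = 1.9416 bits

Ranking: C > D > B > A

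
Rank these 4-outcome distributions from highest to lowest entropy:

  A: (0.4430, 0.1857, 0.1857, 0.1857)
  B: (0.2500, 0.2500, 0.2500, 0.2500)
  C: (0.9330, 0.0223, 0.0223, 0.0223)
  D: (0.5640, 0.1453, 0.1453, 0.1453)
B > A > D > C

Key insight: Entropy is maximized by uniform distributions and minimized by concentrated distributions.

Entropies:
  H(A) = 1.8734 bits
  H(B) = 2.0000 bits
  H(C) = 0.4608 bits
  H(D) = 1.6792 bits

Ranking: B > A > D > C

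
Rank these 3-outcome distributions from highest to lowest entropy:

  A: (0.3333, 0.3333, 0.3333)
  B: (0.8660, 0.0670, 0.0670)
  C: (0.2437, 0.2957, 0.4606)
A > C > B

Key insight: Entropy is maximized by uniform distributions and minimized by concentrated distributions.

- Uniform distributions have maximum entropy log₂(3) = 1.5850 bits
- The more "peaked" or concentrated a distribution, the lower its entropy

Entropies:
  H(A) = 1.5850 bits
  H(B) = 0.7023 bits
  H(C) = 1.5313 bits

Ranking: A > C > B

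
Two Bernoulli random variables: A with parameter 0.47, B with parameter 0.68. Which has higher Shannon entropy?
A

For binary distributions, entropy is maximized at p=0.5 and decreases as p moves toward 0 or 1.

H(A) = H(0.47) = 0.9974 bits
H(B) = H(0.68) = 0.9044 bits

Distribution A (p=0.47) is closer to uniform (p=0.5), so it has higher entropy.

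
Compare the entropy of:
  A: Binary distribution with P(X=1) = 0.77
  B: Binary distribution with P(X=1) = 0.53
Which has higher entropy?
B

For binary distributions, entropy is maximized at p=0.5 and decreases as p moves toward 0 or 1.

H(A) = H(0.77) = 0.7780 bits
H(B) = H(0.53) = 0.9974 bits

Distribution B (p=0.53) is closer to uniform (p=0.5), so it has higher entropy.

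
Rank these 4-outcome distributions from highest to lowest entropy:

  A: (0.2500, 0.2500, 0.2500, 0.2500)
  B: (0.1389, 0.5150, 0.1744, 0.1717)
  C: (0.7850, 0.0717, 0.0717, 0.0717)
A > B > C

Key insight: Entropy is maximized by uniform distributions and minimized by concentrated distributions.

- Uniform distributions have maximum entropy log₂(4) = 2.0000 bits
- The more "peaked" or concentrated a distribution, the lower its entropy

Entropies:
  H(A) = 2.0000 bits
  H(B) = 1.7645 bits
  H(C) = 1.0917 bits

Ranking: A > B > C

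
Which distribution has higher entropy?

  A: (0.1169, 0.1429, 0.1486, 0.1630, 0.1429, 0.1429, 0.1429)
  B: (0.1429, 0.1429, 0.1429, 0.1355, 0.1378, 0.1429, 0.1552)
B

Both distributions are close to uniform, making this a harder comparison.

H(A) = 2.8016 bits
H(B) = 2.8062 bits

The distribution closer to uniform has higher entropy.
Answer: B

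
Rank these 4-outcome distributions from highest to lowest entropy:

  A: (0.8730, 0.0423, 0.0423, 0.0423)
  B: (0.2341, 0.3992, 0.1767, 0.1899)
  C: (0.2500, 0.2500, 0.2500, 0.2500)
C > B > A

Key insight: Entropy is maximized by uniform distributions and minimized by concentrated distributions.

- Uniform distributions have maximum entropy log₂(4) = 2.0000 bits
- The more "peaked" or concentrated a distribution, the lower its entropy

Entropies:
  H(A) = 0.7504 bits
  H(B) = 1.9163 bits
  H(C) = 2.0000 bits

Ranking: C > B > A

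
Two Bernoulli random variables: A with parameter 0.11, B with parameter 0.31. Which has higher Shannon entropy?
B

For binary distributions, entropy is maximized at p=0.5 and decreases as p moves toward 0 or 1.

H(A) = H(0.11) = 0.4999 bits
H(B) = H(0.31) = 0.8932 bits

Distribution B (p=0.31) is closer to uniform (p=0.5), so it has higher entropy.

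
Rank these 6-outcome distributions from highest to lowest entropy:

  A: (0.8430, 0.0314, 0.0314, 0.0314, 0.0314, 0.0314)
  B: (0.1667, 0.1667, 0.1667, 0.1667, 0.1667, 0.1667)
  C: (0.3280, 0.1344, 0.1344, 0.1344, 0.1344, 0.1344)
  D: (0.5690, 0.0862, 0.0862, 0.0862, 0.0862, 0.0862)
B > C > D > A

Key insight: Entropy is maximized by uniform distributions and minimized by concentrated distributions.

Entropies:
  H(A) = 0.9916 bits
  H(B) = 2.5850 bits
  H(C) = 2.4732 bits
  H(D) = 1.9870 bits

Ranking: B > C > D > A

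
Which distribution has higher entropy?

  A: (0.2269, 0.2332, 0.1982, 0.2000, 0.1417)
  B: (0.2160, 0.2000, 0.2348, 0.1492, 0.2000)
B

Both distributions are close to uniform, making this a harder comparison.

H(A) = 2.3020 bits
H(B) = 2.3067 bits

The distribution closer to uniform has higher entropy.
Answer: B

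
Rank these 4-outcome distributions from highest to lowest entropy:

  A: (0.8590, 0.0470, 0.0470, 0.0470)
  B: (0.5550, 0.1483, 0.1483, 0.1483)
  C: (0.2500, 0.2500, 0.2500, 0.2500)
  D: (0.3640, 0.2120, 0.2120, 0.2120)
C > D > B > A

Key insight: Entropy is maximized by uniform distributions and minimized by concentrated distributions.

Entropies:
  H(A) = 0.8103 bits
  H(B) = 1.6966 bits
  H(C) = 2.0000 bits
  H(D) = 1.9540 bits

Ranking: C > D > B > A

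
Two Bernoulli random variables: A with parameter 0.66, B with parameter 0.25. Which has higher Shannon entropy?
A

For binary distributions, entropy is maximized at p=0.5 and decreases as p moves toward 0 or 1.

H(A) = H(0.66) = 0.9248 bits
H(B) = H(0.25) = 0.8113 bits

Distribution A (p=0.66) is closer to uniform (p=0.5), so it has higher entropy.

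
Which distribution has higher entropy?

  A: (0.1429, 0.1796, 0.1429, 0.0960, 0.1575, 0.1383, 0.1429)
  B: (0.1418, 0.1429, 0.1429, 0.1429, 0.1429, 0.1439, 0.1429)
B

Both distributions are close to uniform, making this a harder comparison.

H(A) = 2.7874 bits
H(B) = 2.8073 bits

The distribution closer to uniform has higher entropy.
Answer: B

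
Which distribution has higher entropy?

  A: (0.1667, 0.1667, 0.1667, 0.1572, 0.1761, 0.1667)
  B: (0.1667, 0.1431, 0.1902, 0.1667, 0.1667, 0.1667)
A

Both distributions are close to uniform, making this a harder comparison.

H(A) = 2.5842 bits
H(B) = 2.5801 bits

The distribution closer to uniform has higher entropy.
Answer: A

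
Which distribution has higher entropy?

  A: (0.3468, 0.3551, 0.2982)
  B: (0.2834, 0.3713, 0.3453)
A

Both distributions are close to uniform, making this a harder comparison.

H(A) = 1.5808 bits
H(B) = 1.5760 bits

The distribution closer to uniform has higher entropy.
Answer: A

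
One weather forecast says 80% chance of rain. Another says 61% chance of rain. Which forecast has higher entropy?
61% forecast

Treat each forecast as a Bernoulli distribution. Binary entropy is maximized at p=0.5 and falls off symmetrically toward 0 or 1. The 61% forecast is closer to 50%, so it is more uncertain. H(80%) ≈ 0.722 bits, H(61%) ≈ 0.965 bits.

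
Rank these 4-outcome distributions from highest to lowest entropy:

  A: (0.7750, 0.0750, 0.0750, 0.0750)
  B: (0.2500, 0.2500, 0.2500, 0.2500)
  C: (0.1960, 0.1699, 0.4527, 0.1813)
B > C > A

Key insight: Entropy is maximized by uniform distributions and minimized by concentrated distributions.

- Uniform distributions have maximum entropy log₂(4) = 2.0000 bits
- The more "peaked" or concentrated a distribution, the lower its entropy

Entropies:
  H(A) = 1.1258 bits
  H(B) = 2.0000 bits
  H(C) = 1.8596 bits

Ranking: B > C > A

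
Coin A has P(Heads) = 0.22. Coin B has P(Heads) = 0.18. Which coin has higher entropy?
A

For binary distributions, entropy is maximized at p=0.5 and decreases as p moves toward 0 or 1.

H(A) = H(0.22) = 0.7602 bits
H(B) = H(0.18) = 0.6801 bits

Distribution A (p=0.22) is closer to uniform (p=0.5), so it has higher entropy.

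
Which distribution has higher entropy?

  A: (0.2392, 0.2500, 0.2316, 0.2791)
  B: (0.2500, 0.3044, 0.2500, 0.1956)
A

Both distributions are close to uniform, making this a harder comparison.

H(A) = 1.9963 bits
H(B) = 1.9828 bits

The distribution closer to uniform has higher entropy.
Answer: A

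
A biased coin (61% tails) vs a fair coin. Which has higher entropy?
Fair coin

The fair coin is uniform (p=0.5), maximizing binary entropy at 1 bit. The biased coin has H(0.61) ≈ 0.965 bits — its outcome is more predictable, so its entropy is lower.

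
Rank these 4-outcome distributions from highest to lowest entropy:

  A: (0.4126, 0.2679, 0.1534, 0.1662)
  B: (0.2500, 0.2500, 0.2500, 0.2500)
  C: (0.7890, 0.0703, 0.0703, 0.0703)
B > A > C

Key insight: Entropy is maximized by uniform distributions and minimized by concentrated distributions.

- Uniform distributions have maximum entropy log₂(4) = 2.0000 bits
- The more "peaked" or concentrated a distribution, the lower its entropy

Entropies:
  H(A) = 1.8811 bits
  H(B) = 2.0000 bits
  H(C) = 1.0778 bits

Ranking: B > A > C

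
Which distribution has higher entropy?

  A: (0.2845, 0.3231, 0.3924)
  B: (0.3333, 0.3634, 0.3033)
B

Both distributions are close to uniform, making this a harder comparison.

H(A) = 1.5722 bits
H(B) = 1.5810 bits

The distribution closer to uniform has higher entropy.
Answer: B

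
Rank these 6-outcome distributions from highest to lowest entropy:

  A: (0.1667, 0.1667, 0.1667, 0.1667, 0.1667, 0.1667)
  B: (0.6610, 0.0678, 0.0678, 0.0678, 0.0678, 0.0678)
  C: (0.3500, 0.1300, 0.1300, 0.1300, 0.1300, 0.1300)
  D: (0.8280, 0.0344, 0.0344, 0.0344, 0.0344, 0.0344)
A > C > B > D

Key insight: Entropy is maximized by uniform distributions and minimized by concentrated distributions.

Entropies:
  H(A) = 2.5850 bits
  H(B) = 1.7110 bits
  H(C) = 2.4433 bits
  H(D) = 1.0616 bits

Ranking: A > C > B > D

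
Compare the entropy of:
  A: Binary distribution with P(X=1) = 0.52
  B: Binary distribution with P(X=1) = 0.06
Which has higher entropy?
A

For binary distributions, entropy is maximized at p=0.5 and decreases as p moves toward 0 or 1.

H(A) = H(0.52) = 0.9988 bits
H(B) = H(0.06) = 0.3274 bits

Distribution A (p=0.52) is closer to uniform (p=0.5), so it has higher entropy.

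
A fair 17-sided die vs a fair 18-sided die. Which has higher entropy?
18-sided die

Both are uniform distributions; for uniform over n outcomes, H = log₂(n). H(17-sided) = log₂(17) = 4.087 bits and H(18-sided) = log₂(18) = 4.170 bits. More outcomes in a uniform distribution means higher entropy.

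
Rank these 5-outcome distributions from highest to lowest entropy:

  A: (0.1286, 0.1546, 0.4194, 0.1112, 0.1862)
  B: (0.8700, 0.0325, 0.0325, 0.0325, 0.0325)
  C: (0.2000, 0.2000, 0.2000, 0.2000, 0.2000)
C > A > B

Key insight: Entropy is maximized by uniform distributions and minimized by concentrated distributions.

- Uniform distributions have maximum entropy log₂(5) = 2.3219 bits
- The more "peaked" or concentrated a distribution, the lower its entropy

Entropies:
  H(A) = 2.1266 bits
  H(B) = 0.8174 bits
  H(C) = 2.3219 bits

Ranking: C > A > B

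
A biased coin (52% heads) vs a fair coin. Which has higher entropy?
Fair coin

The fair coin is uniform (p=0.5), maximizing binary entropy at 1 bit. The biased coin has H(0.52) ≈ 0.999 bits — its outcome is more predictable, so its entropy is lower.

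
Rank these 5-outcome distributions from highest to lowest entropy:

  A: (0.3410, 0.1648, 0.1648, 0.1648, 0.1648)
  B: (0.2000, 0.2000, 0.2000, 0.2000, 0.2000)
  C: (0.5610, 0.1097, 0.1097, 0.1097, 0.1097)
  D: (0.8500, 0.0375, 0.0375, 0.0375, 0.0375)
B > A > C > D

Key insight: Entropy is maximized by uniform distributions and minimized by concentrated distributions.

Entropies:
  H(A) = 2.2438 bits
  H(B) = 2.3219 bits
  H(C) = 1.8672 bits
  H(D) = 0.9098 bits

Ranking: B > A > C > D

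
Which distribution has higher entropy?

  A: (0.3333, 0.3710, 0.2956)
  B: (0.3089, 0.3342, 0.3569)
B

Both distributions are close to uniform, making this a harder comparison.

H(A) = 1.5788 bits
H(B) = 1.5825 bits

The distribution closer to uniform has higher entropy.
Answer: B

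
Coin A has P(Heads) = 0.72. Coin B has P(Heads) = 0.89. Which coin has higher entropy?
A

For binary distributions, entropy is maximized at p=0.5 and decreases as p moves toward 0 or 1.

H(A) = H(0.72) = 0.8555 bits
H(B) = H(0.89) = 0.4999 bits

Distribution A (p=0.72) is closer to uniform (p=0.5), so it has higher entropy.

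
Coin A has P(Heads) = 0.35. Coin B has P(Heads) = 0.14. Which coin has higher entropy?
A

For binary distributions, entropy is maximized at p=0.5 and decreases as p moves toward 0 or 1.

H(A) = H(0.35) = 0.9341 bits
H(B) = H(0.14) = 0.5842 bits

Distribution A (p=0.35) is closer to uniform (p=0.5), so it has higher entropy.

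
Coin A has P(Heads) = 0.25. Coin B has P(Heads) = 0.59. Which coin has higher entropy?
B

For binary distributions, entropy is maximized at p=0.5 and decreases as p moves toward 0 or 1.

H(A) = H(0.25) = 0.8113 bits
H(B) = H(0.59) = 0.9765 bits

Distribution B (p=0.59) is closer to uniform (p=0.5), so it has higher entropy.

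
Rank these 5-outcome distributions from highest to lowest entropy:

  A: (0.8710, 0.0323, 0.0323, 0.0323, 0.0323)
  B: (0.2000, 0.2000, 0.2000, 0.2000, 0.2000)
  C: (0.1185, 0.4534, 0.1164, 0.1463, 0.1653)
B > C > A

Key insight: Entropy is maximized by uniform distributions and minimized by concentrated distributions.

- Uniform distributions have maximum entropy log₂(5) = 2.3219 bits
- The more "peaked" or concentrated a distribution, the lower its entropy

Entropies:
  H(A) = 0.8127 bits
  H(B) = 2.3219 bits
  H(C) = 2.0783 bits

Ranking: B > C > A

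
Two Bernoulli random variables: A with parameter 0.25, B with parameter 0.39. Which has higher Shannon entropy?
B

For binary distributions, entropy is maximized at p=0.5 and decreases as p moves toward 0 or 1.

H(A) = H(0.25) = 0.8113 bits
H(B) = H(0.39) = 0.9648 bits

Distribution B (p=0.39) is closer to uniform (p=0.5), so it has higher entropy.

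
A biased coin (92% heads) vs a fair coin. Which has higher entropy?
Fair coin

The fair coin is uniform (p=0.5), maximizing binary entropy at 1 bit. The biased coin has H(0.92) ≈ 0.402 bits — its outcome is more predictable, so its entropy is lower.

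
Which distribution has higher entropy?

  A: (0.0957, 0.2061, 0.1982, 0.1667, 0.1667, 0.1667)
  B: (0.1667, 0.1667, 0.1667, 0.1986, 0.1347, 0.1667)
B

Both distributions are close to uniform, making this a harder comparison.

H(A) = 2.5489 bits
H(B) = 2.5761 bits

The distribution closer to uniform has higher entropy.
Answer: B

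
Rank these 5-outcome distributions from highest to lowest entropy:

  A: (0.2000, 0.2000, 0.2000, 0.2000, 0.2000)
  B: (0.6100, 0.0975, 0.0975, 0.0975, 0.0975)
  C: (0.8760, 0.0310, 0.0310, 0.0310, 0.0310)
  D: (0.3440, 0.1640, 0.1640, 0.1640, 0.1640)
A > D > B > C

Key insight: Entropy is maximized by uniform distributions and minimized by concentrated distributions.

Entropies:
  H(A) = 2.3219 bits
  H(B) = 1.7448 bits
  H(C) = 0.7888 bits
  H(D) = 2.2406 bits

Ranking: A > D > B > C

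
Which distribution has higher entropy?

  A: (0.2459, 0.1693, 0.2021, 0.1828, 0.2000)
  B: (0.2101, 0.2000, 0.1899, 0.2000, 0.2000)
B

Both distributions are close to uniform, making this a harder comparison.

H(A) = 2.3101 bits
H(B) = 2.3212 bits

The distribution closer to uniform has higher entropy.
Answer: B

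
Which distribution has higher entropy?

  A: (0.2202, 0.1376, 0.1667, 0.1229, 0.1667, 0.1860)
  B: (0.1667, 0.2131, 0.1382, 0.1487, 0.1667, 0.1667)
B

Both distributions are close to uniform, making this a harder comparison.

H(A) = 2.5592 bits
H(B) = 2.5712 bits

The distribution closer to uniform has higher entropy.
Answer: B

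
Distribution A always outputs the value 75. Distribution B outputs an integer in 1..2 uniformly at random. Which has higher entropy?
B

A is deterministic, so H(A) = 0. B is uniform over 2 outcomes, so H(B) = log₂(2) = 1.000 bits. Any distribution with genuine randomness has higher entropy than a deterministic one.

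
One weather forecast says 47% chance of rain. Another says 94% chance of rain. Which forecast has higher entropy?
47% forecast

Treat each forecast as a Bernoulli distribution. Binary entropy is maximized at p=0.5 and falls off symmetrically toward 0 or 1. The 47% forecast is closer to 50%, so it is more uncertain. H(47%) ≈ 0.997 bits, H(94%) ≈ 0.327 bits.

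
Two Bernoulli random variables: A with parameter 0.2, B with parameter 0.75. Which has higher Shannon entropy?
B

For binary distributions, entropy is maximized at p=0.5 and decreases as p moves toward 0 or 1.

H(A) = H(0.2) = 0.7219 bits
H(B) = H(0.75) = 0.8113 bits

Distribution B (p=0.75) is closer to uniform (p=0.5), so it has higher entropy.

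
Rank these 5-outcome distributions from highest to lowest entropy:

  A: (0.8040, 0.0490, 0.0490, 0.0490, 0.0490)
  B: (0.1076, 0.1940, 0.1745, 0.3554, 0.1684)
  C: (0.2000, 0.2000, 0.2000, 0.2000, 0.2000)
C > B > A

Key insight: Entropy is maximized by uniform distributions and minimized by concentrated distributions.

- Uniform distributions have maximum entropy log₂(5) = 2.3219 bits
- The more "peaked" or concentrated a distribution, the lower its entropy

Entropies:
  H(A) = 1.1059 bits
  H(B) = 2.2079 bits
  H(C) = 2.3219 bits

Ranking: C > B > A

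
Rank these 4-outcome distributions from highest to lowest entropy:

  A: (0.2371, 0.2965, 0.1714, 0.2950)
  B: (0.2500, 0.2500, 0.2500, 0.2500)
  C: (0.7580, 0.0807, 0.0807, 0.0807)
B > A > C

Key insight: Entropy is maximized by uniform distributions and minimized by concentrated distributions.

- Uniform distributions have maximum entropy log₂(4) = 2.0000 bits
- The more "peaked" or concentrated a distribution, the lower its entropy

Entropies:
  H(A) = 1.9680 bits
  H(B) = 2.0000 bits
  H(C) = 1.1819 bits

Ranking: B > A > C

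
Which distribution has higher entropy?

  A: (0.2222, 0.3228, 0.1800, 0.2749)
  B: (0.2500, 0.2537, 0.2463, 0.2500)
B

Both distributions are close to uniform, making this a harder comparison.

H(A) = 1.9663 bits
H(B) = 1.9999 bits

The distribution closer to uniform has higher entropy.
Answer: B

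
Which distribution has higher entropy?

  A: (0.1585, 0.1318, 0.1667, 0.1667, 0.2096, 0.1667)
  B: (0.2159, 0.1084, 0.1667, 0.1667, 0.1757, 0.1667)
A

Both distributions are close to uniform, making this a harder comparison.

H(A) = 2.5716 bits
H(B) = 2.5583 bits

The distribution closer to uniform has higher entropy.
Answer: A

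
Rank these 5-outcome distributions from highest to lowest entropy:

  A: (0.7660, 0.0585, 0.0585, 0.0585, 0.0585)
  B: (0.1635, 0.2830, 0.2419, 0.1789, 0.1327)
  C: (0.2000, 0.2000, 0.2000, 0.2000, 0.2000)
C > B > A

Key insight: Entropy is maximized by uniform distributions and minimized by concentrated distributions.

- Uniform distributions have maximum entropy log₂(5) = 2.3219 bits
- The more "peaked" or concentrated a distribution, the lower its entropy

Entropies:
  H(A) = 1.2529 bits
  H(B) = 2.2687 bits
  H(C) = 2.3219 bits

Ranking: C > B > A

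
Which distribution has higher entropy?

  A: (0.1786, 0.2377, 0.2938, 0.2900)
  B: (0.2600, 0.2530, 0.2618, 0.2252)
B

Both distributions are close to uniform, making this a harder comparison.

H(A) = 1.9736 bits
H(B) = 1.9975 bits

The distribution closer to uniform has higher entropy.
Answer: B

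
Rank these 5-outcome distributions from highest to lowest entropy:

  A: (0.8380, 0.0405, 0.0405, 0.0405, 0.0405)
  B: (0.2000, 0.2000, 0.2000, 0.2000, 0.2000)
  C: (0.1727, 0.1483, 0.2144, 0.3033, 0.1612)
B > C > A

Key insight: Entropy is maximized by uniform distributions and minimized by concentrated distributions.

- Uniform distributions have maximum entropy log₂(5) = 2.3219 bits
- The more "peaked" or concentrated a distribution, the lower its entropy

Entropies:
  H(A) = 0.9631 bits
  H(B) = 2.3219 bits
  H(C) = 2.2688 bits

Ranking: B > C > A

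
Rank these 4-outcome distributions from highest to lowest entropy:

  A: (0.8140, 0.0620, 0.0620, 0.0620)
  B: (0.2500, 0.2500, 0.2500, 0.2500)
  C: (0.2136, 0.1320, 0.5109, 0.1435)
B > C > A

Key insight: Entropy is maximized by uniform distributions and minimized by concentrated distributions.

- Uniform distributions have maximum entropy log₂(4) = 2.0000 bits
- The more "peaked" or concentrated a distribution, the lower its entropy

Entropies:
  H(A) = 0.9878 bits
  H(B) = 2.0000 bits
  H(C) = 1.7583 bits

Ranking: B > C > A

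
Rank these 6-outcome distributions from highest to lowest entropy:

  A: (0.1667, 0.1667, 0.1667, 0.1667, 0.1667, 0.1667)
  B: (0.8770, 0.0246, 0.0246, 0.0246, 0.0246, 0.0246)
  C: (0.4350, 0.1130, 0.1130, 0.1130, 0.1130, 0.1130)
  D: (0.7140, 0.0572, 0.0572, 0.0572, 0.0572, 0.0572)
A > C > D > B

Key insight: Entropy is maximized by uniform distributions and minimized by concentrated distributions.

Entropies:
  H(A) = 2.5850 bits
  H(B) = 0.8235 bits
  H(C) = 2.2997 bits
  H(D) = 1.5276 bits

Ranking: A > C > D > B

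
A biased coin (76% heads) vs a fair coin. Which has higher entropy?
Fair coin

The fair coin is uniform (p=0.5), maximizing binary entropy at 1 bit. The biased coin has H(0.76) ≈ 0.795 bits — its outcome is more predictable, so its entropy is lower.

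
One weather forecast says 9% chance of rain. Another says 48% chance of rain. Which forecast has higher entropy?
48% forecast

Treat each forecast as a Bernoulli distribution. Binary entropy is maximized at p=0.5 and falls off symmetrically toward 0 or 1. The 48% forecast is closer to 50%, so it is more uncertain. H(9%) ≈ 0.436 bits, H(48%) ≈ 0.999 bits.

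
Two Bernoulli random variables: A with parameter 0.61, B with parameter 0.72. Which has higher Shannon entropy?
A

For binary distributions, entropy is maximized at p=0.5 and decreases as p moves toward 0 or 1.

H(A) = H(0.61) = 0.9648 bits
H(B) = H(0.72) = 0.8555 bits

Distribution A (p=0.61) is closer to uniform (p=0.5), so it has higher entropy.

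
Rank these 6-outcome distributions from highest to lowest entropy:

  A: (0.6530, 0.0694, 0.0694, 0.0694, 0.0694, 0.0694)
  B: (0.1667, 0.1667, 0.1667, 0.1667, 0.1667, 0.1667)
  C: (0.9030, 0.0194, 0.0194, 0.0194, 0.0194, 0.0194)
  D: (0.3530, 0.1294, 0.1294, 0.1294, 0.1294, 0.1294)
B > D > A > C

Key insight: Entropy is maximized by uniform distributions and minimized by concentrated distributions.

Entropies:
  H(A) = 1.7371 bits
  H(B) = 2.5850 bits
  H(C) = 0.6846 bits
  H(D) = 2.4390 bits

Ranking: B > D > A > C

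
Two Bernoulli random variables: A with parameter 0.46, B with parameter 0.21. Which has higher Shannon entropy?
A

For binary distributions, entropy is maximized at p=0.5 and decreases as p moves toward 0 or 1.

H(A) = H(0.46) = 0.9954 bits
H(B) = H(0.21) = 0.7415 bits

Distribution A (p=0.46) is closer to uniform (p=0.5), so it has higher entropy.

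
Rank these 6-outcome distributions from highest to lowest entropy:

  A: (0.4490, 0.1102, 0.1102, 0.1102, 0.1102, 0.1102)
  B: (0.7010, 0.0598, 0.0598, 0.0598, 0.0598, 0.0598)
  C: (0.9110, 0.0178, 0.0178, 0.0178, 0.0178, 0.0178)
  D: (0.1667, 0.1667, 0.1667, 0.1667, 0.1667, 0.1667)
D > A > B > C

Key insight: Entropy is maximized by uniform distributions and minimized by concentrated distributions.

Entropies:
  H(A) = 2.2719 bits
  H(B) = 1.5743 bits
  H(C) = 0.6398 bits
  H(D) = 2.5850 bits

Ranking: D > A > B > C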